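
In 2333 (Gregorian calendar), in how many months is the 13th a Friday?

Check the 13th of each month of 2333: Jan 13: Fri, Feb 13: Mon, Mar 13: Mon, Apr 13: Thu, May 13: Sat, Jun 13: Tue, Jul 13: Thu, Aug 13: Sun, Sep 13: Wed, Oct 13: Fri, Nov 13: Mon, Dec 13: Wed.
Friday occurs in January, October — 2 months.

2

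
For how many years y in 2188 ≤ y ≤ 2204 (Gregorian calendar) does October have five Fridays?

October has 31 days; it has five Fridays when Friday falls among the first (month-length − 28) days — i.e. when October 1 is one of Friday/Thursday/Wednesday.
October 1 by year: 2188:Wed✓ 2189:Thu✓ 2190:Fri✓ 2191:Sat 2192:Mon 2193:Tue 2194:Wed✓ 2195:Thu✓ 2196:Sat 2197:Sun 2198:Mon 2199:Tue 2200:Wed✓ 2201:Thu✓ 2202:Fri✓ 2203:Sat 2204:Mon
Years with five Fridays: 2188, 2189, 2190, 2194, 2195, 2200, 2201, 2202 → 8.

8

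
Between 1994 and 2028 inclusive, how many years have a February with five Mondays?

February has 28 days (29 in leap years); it has five Mondays when Monday falls among the first (month-length − 28) days — i.e. when February 1 is Monday in a leap year (never in a common year).
February 1 by year: 1994:Tue 1995:Wed 1996:Thu 1997:Sat 1998:Sun 1999:Mon 2000:Tue 2001:Thu 2002:Fri 2003:Sat 2004:Sun 2005:Tue 2006:Wed 2007:Thu 2008:Fri …(5 more)… 2014:Sat 2015:Sun 2016:Mon✓ 2017:Wed 2018:Thu 2019:Fri 2020:Sat 2021:Mon 2022:Tue 2023:Wed 2024:Thu 2025:Sat 2026:Sun 2027:Mon 2028:Tue
Years with five Mondays: 2016 → 1.

1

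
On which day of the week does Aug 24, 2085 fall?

January 1, 2085 is a Monday.
August 24 is day 236 of the year, i.e. 235 days after Jan 1.
235 mod 7 = 4, so advance 4 weekdays from Monday: Friday.

Friday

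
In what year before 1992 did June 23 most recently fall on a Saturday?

From one year to the next, a fixed date's weekday advances by 1, or by 2 when a Feb 29 lies between the two dates.
1992: June 23 is Tuesday.
1991: Sunday (−2)
1990: Saturday (−1)
June 23 falls on a Saturday in 1990.

1990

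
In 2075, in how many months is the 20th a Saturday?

2

Check the 20th of each month of 2075: Jan 20: Sun, Feb 20: Wed, Mar 20: Wed, Apr 20: Sat, May 20: Mon, Jun 20: Thu, Jul 20: Sat, Aug 20: Tue, Sep 20: Fri, Oct 20: Sun, Nov 20: Wed, Dec 20: Fri.
Saturday occurs in April, July — 2 months.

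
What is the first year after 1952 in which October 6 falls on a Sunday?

From one year to the next, a fixed date's weekday advances by 1, or by 2 when a Feb 29 lies between the two dates.
1952: October 6 is Monday.
1953: Tuesday (+1)
1954: Wednesday (+1)
1955: Thursday (+1)
1956: Saturday (+2)
1957: Sunday (+1)
October 6 falls on a Sunday in 1957.

1957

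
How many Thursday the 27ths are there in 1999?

1

Check the 27th of each month of 1999: Jan 27: Wed, Feb 27: Sat, Mar 27: Sat, Apr 27: Tue, May 27: Thu, Jun 27: Sun, Jul 27: Tue, Aug 27: Fri, Sep 27: Mon, Oct 27: Wed, Nov 27: Sat, Dec 27: Mon.
Thursday occurs in May — 1 month.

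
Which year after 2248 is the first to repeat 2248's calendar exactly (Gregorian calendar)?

Two years share a calendar iff Jan 1 falls on the same weekday and both are leap or both are common. 2248: Jan 1 is Saturday, leap year.
2249: Jan 1 Monday, common
2250: Jan 1 Tuesday, common
2251: Jan 1 Wednesday, common
2252: Jan 1 Thursday, leap
2253: Jan 1 Saturday, common
2254: Jan 1 Sunday, common
2255: Jan 1 Monday, common
2256: Jan 1 Tuesday, leap
2257: Jan 1 Thursday, common
2258: Jan 1 Friday, common
2259: Jan 1 Saturday, common
2260: Jan 1 Sunday, leap
2261: Jan 1 Tuesday, common
2262: Jan 1 Wednesday, common
2263: Jan 1 Thursday, common
2264: Jan 1 Friday, leap
2265: Jan 1 Sunday, common
2266: Jan 1 Monday, common
2267: Jan 1 Tuesday, common
2268: Jan 1 Wednesday, leap
2269: Jan 1 Friday, common
2270: Jan 1 Saturday, common
2271: Jan 1 Sunday, common
2272: Jan 1 Monday, leap
2273: Jan 1 Wednesday, common
2274: Jan 1 Thursday, common
2275: Jan 1 Friday, common
2276: Jan 1 Saturday, leap
2276 matches on both conditions.

2276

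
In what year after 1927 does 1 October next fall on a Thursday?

From one year to the next, a fixed date's weekday advances by 1, or by 2 when a Feb 29 lies between the two dates.
1927: October 1 is Saturday.
1928: Monday (+2)
1929: Tuesday (+1)
1930: Wednesday (+1)
1931: Thursday (+1)
1 October falls on a Thursday in 1931.

1931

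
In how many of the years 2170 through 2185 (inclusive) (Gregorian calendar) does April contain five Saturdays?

April has 30 days; it has five Saturdays when Saturday falls among the first (month-length − 28) days — i.e. when April 1 is one of Saturday/Friday.
April 1 by year: 2170:Sun 2171:Mon 2172:Wed 2173:Thu 2174:Fri✓ 2175:Sat✓ 2176:Mon 2177:Tue 2178:Wed 2179:Thu 2180:Sat✓ 2181:Sun 2182:Mon 2183:Tue 2184:Thu 2185:Fri✓
Years with five Saturdays: 2174, 2175, 2180, 2185 → 4.

4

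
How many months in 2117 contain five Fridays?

A month of length L has five Fridays iff its first Friday is on day ≤ L−28 (so day 1–3 in a 31-day month, 1–2 in a 30-day month, day 1 in a leap February).
Checking each month of 2117: Jan starts Fri (31d) ✓; Feb starts Mon (28d); Mar starts Mon (31d); Apr starts Thu (30d) ✓; May starts Sat (31d); Jun starts Tue (30d); Jul starts Thu (31d) ✓; Aug starts Sun (31d); Sep starts Wed (30d); Oct starts Fri (31d) ✓; Nov starts Mon (30d); Dec starts Wed (31d) ✓.
Five-Friday months: January, April, July, October, December → 5.

5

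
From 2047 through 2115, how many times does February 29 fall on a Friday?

Leap years in 2047–2115: 16 of them.
Feb 29 weekday advances by 5 (mod 7) from one leap year to the next four years later (or differs when a century non-leap intervenes).
Leap-day weekdays: 2048:Sat 2052:Thu 2056:Tue 2060:Sun 2064:Fri✓ 2068:Wed 2072:Mon 2076:Sat 2080:Thu 2084:Tue 2088:Sun 2092:Fri✓ 2096:Wed 2104:Fri✓ 2108:Wed 2112:Mon
Friday: 2064, 2092, 2104 → 3.

3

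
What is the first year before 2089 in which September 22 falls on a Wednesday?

2088

From one year to the next, a fixed date's weekday advances by 1, or by 2 when a Feb 29 lies between the two dates.
2089: September 22 is Thursday.
2088: Wednesday (−1)
September 22 falls on a Wednesday in 2088.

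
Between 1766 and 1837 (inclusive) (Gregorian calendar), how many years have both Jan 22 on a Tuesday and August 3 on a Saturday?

8

Check each year's weekday for Jan 22 and August 3:
  1766: Wed/Sun  1767: Thu/Mon  1768: Fri/Wed  1769: Sun/Thu  1770: Mon/Fri  1771: Tue/Sat ✓  1772: Wed/Mon  1773: Fri/Tue  1774: Sat/Wed  1775: Sun/Thu  1776: Mon/Sat  1777: Wed/Sun  1778: Thu/Mon  1779: Fri/Tue  …(44 more)…  1824: Thu/Tue  1825: Sat/Wed  1826: Sun/Thu  1827: Mon/Fri  1828: Tue/Sun  1829: Thu/Mon  1830: Fri/Tue  1831: Sat/Wed  1832: Sun/Fri  1833: Tue/Sat ✓  1834: Wed/Sun  1835: Thu/Mon  1836: Fri/Wed  1837: Sun/Thu
Both conditions hold in: 1771, 1782, 1793, 1799, 1805, 1811, 1822, 1833 — 8.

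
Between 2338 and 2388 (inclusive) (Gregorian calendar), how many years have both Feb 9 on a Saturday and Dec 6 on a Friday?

5

Check each year's weekday for Feb 9 and Dec 6:
  2338: Wed/Tue  2339: Thu/Wed  2340: Fri/Fri  2341: Sun/Sat  2342: Mon/Sun  2343: Tue/Mon  2344: Wed/Wed  2345: Fri/Thu  2346: Sat/Fri ✓  2347: Sun/Sat  2348: Mon/Mon  2349: Wed/Tue  2350: Thu/Wed  2351: Fri/Thu  …(23 more)…  2375: Sun/Sat  2376: Mon/Mon  2377: Wed/Tue  2378: Thu/Wed  2379: Fri/Thu  2380: Sat/Sat  2381: Mon/Sun  2382: Tue/Mon  2383: Wed/Tue  2384: Thu/Thu  2385: Sat/Fri ✓  2386: Sun/Sat  2387: Mon/Sun  2388: Tue/Tue
Both conditions hold in: 2346, 2357, 2363, 2374, 2385 — 5.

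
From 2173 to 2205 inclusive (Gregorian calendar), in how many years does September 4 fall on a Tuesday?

5

Track September 4's weekday year by year (advancing +1, or +2 across a Feb 29):
  2173: Sat  2174: Sun (+1)  2175: Mon (+1)  2176: Wed (+2)  2177: Thu (+1)
  2178: Fri (+1)  2179: Sat (+1)  2180: Mon (+2)  2181: Tue (+1) ✓  2182: Wed (+1)
  2183: Thu (+1)  2184: Sat (+2)  2185: Sun (+1)  2186: Mon (+1)  … (5 more years) …
  2192: Tue (+2) ✓  2193: Wed (+1)  2194: Thu (+1)  2195: Fri (+1)  2196: Sun (+2)
  2197: Mon (+1)  2198: Tue (+1) ✓  2199: Wed (+1)  2200: Thu (+1)  2201: Fri (+1)
  2202: Sat (+1)  2203: Sun (+1)  2204: Tue (+2) ✓  2205: Wed (+1)
Tuesday years: 2181, 2187, 2192, 2198, 2204 — 5 in total.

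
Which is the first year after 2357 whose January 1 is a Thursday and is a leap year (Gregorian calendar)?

2376

Jan 1 advances by 2 weekdays after a leap year and by 1 after a common year.
2357: Jan 1 is Tuesday.
2358: Wednesday
2359: Thursday
2360: Friday (leap)
2361: Sunday
2362: Monday
2363: Tuesday
2364: Wednesday (leap)
2365: Friday
2366: Saturday
2367: Sunday
2368: Monday (leap)
2369: Wednesday
2370: Thursday
2371: Friday
2372: Saturday (leap)
2373: Monday
2374: Tuesday
2375: Wednesday
2376: Thursday (leap)
2376 begins on a Thursday and is a leap year.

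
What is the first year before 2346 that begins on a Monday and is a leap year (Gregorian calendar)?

2340

Jan 1 advances by 2 weekdays after a leap year and by 1 after a common year.
2346: Jan 1 is Tuesday.
2345: Monday
2344: Saturday (leap)
2343: Friday
2342: Thursday
2341: Wednesday
2340: Monday (leap)
2340 begins on a Monday and is a leap year.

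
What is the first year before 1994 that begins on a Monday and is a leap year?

1968

Jan 1 advances by 2 weekdays after a leap year and by 1 after a common year.
1994: Jan 1 is Saturday.
1993: Friday
1992: Wednesday (leap)
1991: Tuesday
1990: Monday
1989: Sunday
1988: Friday (leap)
1987: Thursday
1986: Wednesday
1985: Tuesday
1984: Sunday (leap)
1983: Saturday
1982: Friday
1981: Thursday
1980: Tuesday (leap)
1979: Monday
1978: Sunday
1977: Saturday
1976: Thursday (leap)
1975: Wednesday
1974: Tuesday
1973: Monday
1972: Saturday (leap)
1971: Friday
1970: Thursday
1969: Wednesday
1968: Monday (leap)
1968 begins on a Monday and is a leap year.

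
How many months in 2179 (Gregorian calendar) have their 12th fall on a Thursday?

Check the 12th of each month of 2179: Jan 12: Tue, Feb 12: Fri, Mar 12: Fri, Apr 12: Mon, May 12: Wed, Jun 12: Sat, Jul 12: Mon, Aug 12: Thu, Sep 12: Sun, Oct 12: Tue, Nov 12: Fri, Dec 12: Sun.
Thursday occurs in August — 1 month.

1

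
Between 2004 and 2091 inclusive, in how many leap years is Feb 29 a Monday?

3

Leap years in 2004–2091: 22 of them.
Feb 29 weekday advances by 5 (mod 7) from one leap year to the next four years later (or differs when a century non-leap intervenes).
Leap-day weekdays: 2004:Sun 2008:Fri 2012:Wed 2016:Mon✓ 2020:Sat 2024:Thu 2028:Tue 2032:Sun 2036:Fri 2040:Wed 2044:Mon✓ 2048:Sat 2052:Thu 2056:Tue 2060:Sun 2064:Fri 2068:Wed 2072:Mon✓ 2076:Sat 2080:Thu 2084:Tue 2088:Sun
Monday: 2016, 2044, 2072 → 3.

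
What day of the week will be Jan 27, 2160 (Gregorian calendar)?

January 1, 2160 is a Tuesday.
January 27 is day 27 of the year, i.e. 26 days after Jan 1.
26 mod 7 = 5, so advance 5 weekdays from Tuesday: Sunday.

Sunday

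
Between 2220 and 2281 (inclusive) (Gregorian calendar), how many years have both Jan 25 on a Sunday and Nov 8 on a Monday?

3

Check each year's weekday for Jan 25 and Nov 8:
  2220: Tue/Wed  2221: Thu/Thu  2222: Fri/Fri  2223: Sat/Sat  2224: Sun/Mon ✓  2225: Tue/Tue  2226: Wed/Wed  2227: Thu/Thu  2228: Fri/Sat  2229: Sun/Sun  2230: Mon/Mon  2231: Tue/Tue  2232: Wed/Thu  2233: Fri/Fri  …(34 more)…  2268: Sat/Sun  2269: Mon/Mon  2270: Tue/Tue  2271: Wed/Wed  2272: Thu/Fri  2273: Sat/Sat  2274: Sun/Sun  2275: Mon/Mon  2276: Tue/Wed  2277: Thu/Thu  2278: Fri/Fri  2279: Sat/Sat  2280: Sun/Mon ✓  2281: Tue/Tue
Both conditions hold in: 2224, 2252, 2280 — 3.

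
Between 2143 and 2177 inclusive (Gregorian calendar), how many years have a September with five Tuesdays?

September has 30 days; it has five Tuesdays when Tuesday falls among the first (month-length − 28) days — i.e. when September 1 is one of Tuesday/Monday.
September 1 by year: 2143:Sun 2144:Tue✓ 2145:Wed 2146:Thu 2147:Fri 2148:Sun 2149:Mon✓ 2150:Tue✓ 2151:Wed 2152:Fri 2153:Sat 2154:Sun 2155:Mon✓ 2156:Wed 2157:Thu …(5 more)… 2163:Thu 2164:Sat 2165:Sun 2166:Mon✓ 2167:Tue✓ 2168:Thu 2169:Fri 2170:Sat 2171:Sun 2172:Tue✓ 2173:Wed 2174:Thu 2175:Fri 2176:Sun 2177:Mon✓
Years with five Tuesdays: 2144, 2149, 2150, 2155, 2160, 2161, 2166, 2167, 2172, 2177 → 10.

10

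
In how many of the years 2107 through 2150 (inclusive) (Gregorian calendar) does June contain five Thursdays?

13

June has 30 days; it has five Thursdays when Thursday falls among the first (month-length − 28) days — i.e. when June 1 is one of Thursday/Wednesday.
June 1 by year: 2107:Wed✓ 2108:Fri 2109:Sat 2110:Sun 2111:Mon 2112:Wed✓ 2113:Thu✓ 2114:Fri 2115:Sat 2116:Mon 2117:Tue 2118:Wed✓ 2119:Thu✓ 2120:Sat 2121:Sun …(14 more)… 2136:Fri 2137:Sat 2138:Sun 2139:Mon 2140:Wed✓ 2141:Thu✓ 2142:Fri 2143:Sat 2144:Mon 2145:Tue 2146:Wed✓ 2147:Thu✓ 2148:Sat 2149:Sun 2150:Mon
Years with five Thursdays: 2107, 2112, 2113, 2118, 2119, 2124, 2129, 2130, 2135, 2140, 2141, 2146, 2147 → 13.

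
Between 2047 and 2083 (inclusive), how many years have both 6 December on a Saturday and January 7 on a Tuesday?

4

Check each year's weekday for 6 December and January 7:
  2047: Fri/Mon  2048: Sun/Tue  2049: Mon/Thu  2050: Tue/Fri  2051: Wed/Sat  2052: Fri/Sun  2053: Sat/Tue ✓  2054: Sun/Wed  2055: Mon/Thu  2056: Wed/Fri  2057: Thu/Sun  2058: Fri/Mon  2059: Sat/Tue ✓  2060: Mon/Wed  …(9 more)…  2070: Sat/Tue ✓  2071: Sun/Wed  2072: Tue/Thu  2073: Wed/Sat  2074: Thu/Sun  2075: Fri/Mon  2076: Sun/Tue  2077: Mon/Thu  2078: Tue/Fri  2079: Wed/Sat  2080: Fri/Sun  2081: Sat/Tue ✓  2082: Sun/Wed  2083: Mon/Thu
Both conditions hold in: 2053, 2059, 2070, 2081 — 4.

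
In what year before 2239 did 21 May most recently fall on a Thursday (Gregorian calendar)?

2235

From one year to the next, a fixed date's weekday advances by 1, or by 2 when a Feb 29 lies between the two dates.
2239: May 21 is Tuesday.
2238: Monday (−1)
2237: Sunday (−1)
2236: Saturday (−1)
2235: Thursday (−2)
21 May falls on a Thursday in 2235.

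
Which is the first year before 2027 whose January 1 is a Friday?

Jan 1 advances by 2 weekdays after a leap year and by 1 after a common year.
2027: Jan 1 is Friday.
2026: Thursday
2025: Wednesday
2024: Monday (leap)
2023: Sunday
2022: Saturday
2021: Friday
2021 begins on a Friday

2021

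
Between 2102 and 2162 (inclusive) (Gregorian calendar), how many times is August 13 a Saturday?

8

Track August 13's weekday year by year (advancing +1, or +2 across a Feb 29):
  2102: Sun  2103: Mon (+1)  2104: Wed (+2)  2105: Thu (+1)  2106: Fri (+1)
  2107: Sat (+1) ✓  2108: Mon (+2)  2109: Tue (+1)  2110: Wed (+1)  2111: Thu (+1)
  2112: Sat (+2) ✓  2113: Sun (+1)  2114: Mon (+1)  2115: Tue (+1)  … (33 more years) …
  2149: Wed (+1)  2150: Thu (+1)  2151: Fri (+1)  2152: Sun (+2)  2153: Mon (+1)
  2154: Tue (+1)  2155: Wed (+1)  2156: Fri (+2)  2157: Sat (+1) ✓  2158: Sun (+1)
  2159: Mon (+1)  2160: Wed (+2)  2161: Thu (+1)  2162: Fri (+1)
Saturday years: 2107, 2112, 2118, 2129, 2135, 2140, 2146, 2157 — 8 in total.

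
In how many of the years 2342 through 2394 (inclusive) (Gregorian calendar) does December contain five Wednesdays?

23

December has 31 days; it has five Wednesdays when Wednesday falls among the first (month-length − 28) days — i.e. when December 1 is one of Wednesday/Tuesday/Monday.
December 1 by year: 2342:Tue✓ 2343:Wed✓ 2344:Fri 2345:Sat 2346:Sun 2347:Mon✓ 2348:Wed✓ 2349:Thu 2350:Fri 2351:Sat 2352:Mon✓ 2353:Tue✓ 2354:Wed✓ 2355:Thu 2356:Sat …(23 more)… 2380:Mon✓ 2381:Tue✓ 2382:Wed✓ 2383:Thu 2384:Sat 2385:Sun 2386:Mon✓ 2387:Tue✓ 2388:Thu 2389:Fri 2390:Sat 2391:Sun 2392:Tue✓ 2393:Wed✓ 2394:Thu
Years with five Wednesdays: 2342, 2343, 2347, 2348, 2352, 2353, 2354, 2358, 2359, 2364, 2365, 2369, 2370, 2371, 2375, 2376, 2380, 2381, 2382, 2386, 2387, 2392, 2393 → 23.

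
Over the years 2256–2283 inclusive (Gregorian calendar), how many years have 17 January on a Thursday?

4

Track 17 January's weekday year by year (advancing +1, or +2 across a Feb 29):
  2256: Thu ✓  2257: Sat (+2)  2258: Sun (+1)  2259: Mon (+1)  2260: Tue (+1)
  2261: Thu (+2) ✓  2262: Fri (+1)  2263: Sat (+1)  2264: Sun (+1)  2265: Tue (+2)
  2266: Wed (+1)  2267: Thu (+1) ✓  2268: Fri (+1)  2269: Sun (+2)  2270: Mon (+1)
  2271: Tue (+1)  2272: Wed (+1)  2273: Fri (+2)  2274: Sat (+1)  2275: Sun (+1)
  2276: Mon (+1)  2277: Wed (+2)  2278: Thu (+1) ✓  2279: Fri (+1)  2280: Sat (+1)
  2281: Mon (+2)  2282: Tue (+1)  2283: Wed (+1)
Thursday years: 2256, 2261, 2267, 2278 — 4 in total.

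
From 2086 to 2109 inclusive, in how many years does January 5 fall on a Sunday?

Track January 5's weekday year by year (advancing +1, or +2 across a Feb 29):
  2086: Sat  2087: Sun (+1) ✓  2088: Mon (+1)  2089: Wed (+2)  2090: Thu (+1)
  2091: Fri (+1)  2092: Sat (+1)  2093: Mon (+2)  2094: Tue (+1)  2095: Wed (+1)
  2096: Thu (+1)  2097: Sat (+2)  2098: Sun (+1) ✓  2099: Mon (+1)  2100: Tue (+1)
  2101: Wed (+1)  2102: Thu (+1)  2103: Fri (+1)  2104: Sat (+1)  2105: Mon (+2)
  2106: Tue (+1)  2107: Wed (+1)  2108: Thu (+1)  2109: Sat (+2)
Sunday years: 2087, 2098 — 2 in total.

2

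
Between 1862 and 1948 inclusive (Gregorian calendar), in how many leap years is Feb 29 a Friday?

2

Leap years in 1862–1948: 21 of them.
Feb 29 weekday advances by 5 (mod 7) from one leap year to the next four years later (or differs when a century non-leap intervenes).
Leap-day weekdays: 1864:Mon 1868:Sat 1872:Thu 1876:Tue 1880:Sun 1884:Fri✓ 1888:Wed 1892:Mon 1896:Sat 1904:Mon 1908:Sat 1912:Thu 1916:Tue 1920:Sun 1924:Fri✓ 1928:Wed 1932:Mon 1936:Sat 1940:Thu 1944:Tue 1948:Sun
Friday: 1884, 1924 → 2.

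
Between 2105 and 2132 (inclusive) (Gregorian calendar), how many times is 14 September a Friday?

4

Track 14 September's weekday year by year (advancing +1, or +2 across a Feb 29):
  2105: Mon  2106: Tue (+1)  2107: Wed (+1)  2108: Fri (+2) ✓  2109: Sat (+1)
  2110: Sun (+1)  2111: Mon (+1)  2112: Wed (+2)  2113: Thu (+1)  2114: Fri (+1) ✓
  2115: Sat (+1)  2116: Mon (+2)  2117: Tue (+1)  2118: Wed (+1)  2119: Thu (+1)
  2120: Sat (+2)  2121: Sun (+1)  2122: Mon (+1)  2123: Tue (+1)  2124: Thu (+2)
  2125: Fri (+1) ✓  2126: Sat (+1)  2127: Sun (+1)  2128: Tue (+2)  2129: Wed (+1)
  2130: Thu (+1)  2131: Fri (+1) ✓  2132: Sun (+2)
Friday years: 2108, 2114, 2125, 2131 — 4 in total.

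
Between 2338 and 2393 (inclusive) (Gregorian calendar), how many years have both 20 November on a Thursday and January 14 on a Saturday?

Check each year's weekday for 20 November and January 14:
  2338: Sun/Fri  2339: Mon/Sat  2340: Wed/Sun  2341: Thu/Tue  2342: Fri/Wed  2343: Sat/Thu  2344: Mon/Fri  2345: Tue/Sun  2346: Wed/Mon  2347: Thu/Tue  2348: Sat/Wed  2349: Sun/Fri  2350: Mon/Sat  2351: Tue/Sun  …(28 more)…  2380: Thu/Mon  2381: Fri/Wed  2382: Sat/Thu  2383: Sun/Fri  2384: Tue/Sat  2385: Wed/Mon  2386: Thu/Tue  2387: Fri/Wed  2388: Sun/Thu  2389: Mon/Sat  2390: Tue/Sun  2391: Wed/Mon  2392: Fri/Tue  2393: Sat/Thu
Both conditions hold in: no year — 0.

0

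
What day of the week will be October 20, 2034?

January 1, 2034 is a Sunday.
October 20 is day 293 of the year, i.e. 292 days after Jan 1.
292 mod 7 = 5, so advance 5 weekdays from Sunday: Friday.

Friday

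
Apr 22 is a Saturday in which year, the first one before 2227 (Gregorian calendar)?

From one year to the next, a fixed date's weekday advances by 1, or by 2 when a Feb 29 lies between the two dates.
2227: April 22 is Sunday.
2226: Saturday (−1)
Apr 22 falls on a Saturday in 2226.

2226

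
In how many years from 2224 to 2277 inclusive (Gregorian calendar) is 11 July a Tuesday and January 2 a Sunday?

2

Check each year's weekday for 11 July and January 2:
  2224: Sun/Fri  2225: Mon/Sun  2226: Tue/Mon  2227: Wed/Tue  2228: Fri/Wed  2229: Sat/Fri  2230: Sun/Sat  2231: Mon/Sun  2232: Wed/Mon  2233: Thu/Wed  2234: Fri/Thu  2235: Sat/Fri  2236: Mon/Sat  2237: Tue/Mon  …(26 more)…  2264: Mon/Sat  2265: Tue/Mon  2266: Wed/Tue  2267: Thu/Wed  2268: Sat/Thu  2269: Sun/Sat  2270: Mon/Sun  2271: Tue/Mon  2272: Thu/Tue  2273: Fri/Thu  2274: Sat/Fri  2275: Sun/Sat  2276: Tue/Sun ✓  2277: Wed/Tue
Both conditions hold in: 2248, 2276 — 2.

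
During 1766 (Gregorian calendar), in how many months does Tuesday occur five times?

4

A month of length L has five Tuesdays iff its first Tuesday is on day ≤ L−28 (so day 1–3 in a 31-day month, 1–2 in a 30-day month, day 1 in a leap February).
Checking each month of 1766: Jan starts Wed (31d); Feb starts Sat (28d); Mar starts Sat (31d); Apr starts Tue (30d) ✓; May starts Thu (31d); Jun starts Sun (30d); Jul starts Tue (31d) ✓; Aug starts Fri (31d); Sep starts Mon (30d) ✓; Oct starts Wed (31d); Nov starts Sat (30d); Dec starts Mon (31d) ✓.
Five-Tuesday months: April, July, September, December → 4.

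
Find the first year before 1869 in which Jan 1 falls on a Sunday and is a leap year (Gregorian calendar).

Jan 1 advances by 2 weekdays after a leap year and by 1 after a common year.
1869: Jan 1 is Friday.
1868: Wednesday (leap)
1867: Tuesday
1866: Monday
1865: Sunday
1864: Friday (leap)
1863: Thursday
1862: Wednesday
1861: Tuesday
1860: Sunday (leap)
1860 begins on a Sunday and is a leap year.

1860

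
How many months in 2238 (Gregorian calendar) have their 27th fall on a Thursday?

Check the 27th of each month of 2238: Jan 27: Sat, Feb 27: Tue, Mar 27: Tue, Apr 27: Fri, May 27: Sun, Jun 27: Wed, Jul 27: Fri, Aug 27: Mon, Sep 27: Thu, Oct 27: Sat, Nov 27: Tue, Dec 27: Thu.
Thursday occurs in September, December — 2 months.

2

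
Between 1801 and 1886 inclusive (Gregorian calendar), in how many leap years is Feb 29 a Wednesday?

3

Leap years in 1801–1886: 21 of them.
Feb 29 weekday advances by 5 (mod 7) from one leap year to the next four years later (or differs when a century non-leap intervenes).
Leap-day weekdays: 1804:Wed✓ 1808:Mon 1812:Sat 1816:Thu 1820:Tue 1824:Sun 1828:Fri 1832:Wed✓ 1836:Mon 1840:Sat 1844:Thu 1848:Tue 1852:Sun 1856:Fri 1860:Wed✓ 1864:Mon 1868:Sat 1872:Thu 1876:Tue 1880:Sun 1884:Fri
Wednesday: 1804, 1832, 1860 → 3.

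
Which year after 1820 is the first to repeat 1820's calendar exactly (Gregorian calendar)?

1848

Two years share a calendar iff Jan 1 falls on the same weekday and both are leap or both are common. 1820: Jan 1 is Saturday, leap year.
1821: Jan 1 Monday, common
1822: Jan 1 Tuesday, common
1823: Jan 1 Wednesday, common
1824: Jan 1 Thursday, leap
1825: Jan 1 Saturday, common
1826: Jan 1 Sunday, common
1827: Jan 1 Monday, common
1828: Jan 1 Tuesday, leap
1829: Jan 1 Thursday, common
1830: Jan 1 Friday, common
1831: Jan 1 Saturday, common
1832: Jan 1 Sunday, leap
1833: Jan 1 Tuesday, common
1834: Jan 1 Wednesday, common
1835: Jan 1 Thursday, common
1836: Jan 1 Friday, leap
1837: Jan 1 Sunday, common
1838: Jan 1 Monday, common
1839: Jan 1 Tuesday, common
1840: Jan 1 Wednesday, leap
1841: Jan 1 Friday, common
1842: Jan 1 Saturday, common
1843: Jan 1 Sunday, common
1844: Jan 1 Monday, leap
1845: Jan 1 Wednesday, common
1846: Jan 1 Thursday, common
1847: Jan 1 Friday, common
1848: Jan 1 Saturday, leap
1848 matches on both conditions.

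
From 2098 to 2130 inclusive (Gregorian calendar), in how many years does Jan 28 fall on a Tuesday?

5

Track Jan 28's weekday year by year (advancing +1, or +2 across a Feb 29):
  2098: Tue ✓  2099: Wed (+1)  2100: Thu (+1)  2101: Fri (+1)  2102: Sat (+1)
  2103: Sun (+1)  2104: Mon (+1)  2105: Wed (+2)  2106: Thu (+1)  2107: Fri (+1)
  2108: Sat (+1)  2109: Mon (+2)  2110: Tue (+1) ✓  2111: Wed (+1)  … (5 more years) …
  2117: Thu (+2)  2118: Fri (+1)  2119: Sat (+1)  2120: Sun (+1)  2121: Tue (+2) ✓
  2122: Wed (+1)  2123: Thu (+1)  2124: Fri (+1)  2125: Sun (+2)  2126: Mon (+1)
  2127: Tue (+1) ✓  2128: Wed (+1)  2129: Fri (+2)  2130: Sat (+1)
Tuesday years: 2098, 2110, 2116, 2121, 2127 — 5 in total.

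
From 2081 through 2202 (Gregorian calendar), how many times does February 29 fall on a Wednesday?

5

Leap years in 2081–2202: 28 of them.
Feb 29 weekday advances by 5 (mod 7) from one leap year to the next four years later (or differs when a century non-leap intervenes).
Leap-day weekdays: 2084:Tue 2088:Sun 2092:Fri 2096:Wed✓ 2104:Fri 2108:Wed✓ 2112:Mon 2116:Sat 2120:Thu 2124:Tue 2128:Sun 2132:Fri 2136:Wed✓ 2140:Mon 2144:Sat 2148:Thu 2152:Tue 2156:Sun 2160:Fri 2164:Wed✓ 2168:Mon 2172:Sat 2176:Thu 2180:Tue 2184:Sun 2188:Fri 2192:Wed✓ 2196:Mon
Wednesday: 2096, 2108, 2136, 2164, 2192 → 5.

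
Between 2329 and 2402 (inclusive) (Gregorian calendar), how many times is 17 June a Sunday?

Track 17 June's weekday year by year (advancing +1, or +2 across a Feb 29):
  2329: Mon  2330: Tue (+1)  2331: Wed (+1)  2332: Fri (+2)  2333: Sat (+1)
  2334: Sun (+1) ✓  2335: Mon (+1)  2336: Wed (+2)  2337: Thu (+1)  2338: Fri (+1)
  2339: Sat (+1)  2340: Mon (+2)  2341: Tue (+1)  2342: Wed (+1)  … (46 more years) …
  2389: Sat (+1)  2390: Sun (+1) ✓  2391: Mon (+1)  2392: Wed (+2)  2393: Thu (+1)
  2394: Fri (+1)  2395: Sat (+1)  2396: Mon (+2)  2397: Tue (+1)  2398: Wed (+1)
  2399: Thu (+1)  2400: Sat (+2)  2401: Sun (+1) ✓  2402: Mon (+1)
Sunday years: 2334, 2345, 2351, 2356, 2362, 2373, 2379, 2384, 2390, 2401 — 10 in total.

10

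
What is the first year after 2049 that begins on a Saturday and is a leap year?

Jan 1 advances by 2 weekdays after a leap year and by 1 after a common year.
2049: Jan 1 is Friday.
2050: Saturday
2051: Sunday
2052: Monday (leap)
2053: Wednesday
2054: Thursday
2055: Friday
2056: Saturday (leap)
2056 begins on a Saturday and is a leap year.

2056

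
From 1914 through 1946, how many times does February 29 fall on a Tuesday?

Leap years in 1914–1946: 8 of them.
Feb 29 weekday advances by 5 (mod 7) from one leap year to the next four years later (or differs when a century non-leap intervenes).
Leap-day weekdays: 1916:Tue✓ 1920:Sun 1924:Fri 1928:Wed 1932:Mon 1936:Sat 1940:Thu 1944:Tue✓
Tuesday: 1916, 1944 → 2.

2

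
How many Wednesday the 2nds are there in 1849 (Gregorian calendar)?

1

Check the 2nd of each month of 1849: Jan 2: Tue, Feb 2: Fri, Mar 2: Fri, Apr 2: Mon, May 2: Wed, Jun 2: Sat, Jul 2: Mon, Aug 2: Thu, Sep 2: Sun, Oct 2: Tue, Nov 2: Fri, Dec 2: Sun.
Wednesday occurs in May — 1 month.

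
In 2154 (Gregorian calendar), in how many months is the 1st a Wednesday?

1

Check the 1st of each month of 2154: Jan 1: Tue, Feb 1: Fri, Mar 1: Fri, Apr 1: Mon, May 1: Wed, Jun 1: Sat, Jul 1: Mon, Aug 1: Thu, Sep 1: Sun, Oct 1: Tue, Nov 1: Fri, Dec 1: Sun.
Wednesday occurs in May — 1 month.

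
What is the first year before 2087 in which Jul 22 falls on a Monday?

From one year to the next, a fixed date's weekday advances by 1, or by 2 when a Feb 29 lies between the two dates.
2087: July 22 is Tuesday.
2086: Monday (−1)
Jul 22 falls on a Monday in 2086.

2086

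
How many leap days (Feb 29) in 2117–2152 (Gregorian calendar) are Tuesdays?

Leap years in 2117–2152: 9 of them.
Feb 29 weekday advances by 5 (mod 7) from one leap year to the next four years later (or differs when a century non-leap intervenes).
Leap-day weekdays: 2120:Thu 2124:Tue✓ 2128:Sun 2132:Fri 2136:Wed 2140:Mon 2144:Sat 2148:Thu 2152:Tue✓
Tuesday: 2124, 2152 → 2.

2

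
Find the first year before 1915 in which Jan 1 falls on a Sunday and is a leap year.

1888

Jan 1 advances by 2 weekdays after a leap year and by 1 after a common year.
1915: Jan 1 is Friday.
1914: Thursday
1913: Wednesday
1912: Monday (leap)
1911: Sunday
1910: Saturday
1909: Friday
1908: Wednesday (leap)
1907: Tuesday
1906: Monday
1905: Sunday
1904: Friday (leap)
1903: Thursday
1902: Wednesday
1901: Tuesday
1900: Monday
1899: Sunday
1898: Saturday
1897: Friday
1896: Wednesday (leap)
1895: Tuesday
1894: Monday
1893: Sunday
1892: Friday (leap)
1891: Thursday
1890: Wednesday
1889: Tuesday
1888: Sunday (leap)
1888 begins on a Sunday and is a leap year.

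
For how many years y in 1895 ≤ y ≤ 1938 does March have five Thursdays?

March has 31 days; it has five Thursdays when Thursday falls among the first (month-length − 28) days — i.e. when March 1 is one of Thursday/Wednesday/Tuesday.
March 1 by year: 1895:Fri 1896:Sun 1897:Mon 1898:Tue✓ 1899:Wed✓ 1900:Thu✓ 1901:Fri 1902:Sat 1903:Sun 1904:Tue✓ 1905:Wed✓ 1906:Thu✓ 1907:Fri 1908:Sun 1909:Mon …(14 more)… 1924:Sat 1925:Sun 1926:Mon 1927:Tue✓ 1928:Thu✓ 1929:Fri 1930:Sat 1931:Sun 1932:Tue✓ 1933:Wed✓ 1934:Thu✓ 1935:Fri 1936:Sun 1937:Mon 1938:Tue✓
Years with five Thursdays: 1898, 1899, 1900, 1904, 1905, 1906, 1910, 1911, 1916, 1917, 1921, 1922, 1923, 1927, 1928, 1932, 1933, 1934, 1938 → 19.

19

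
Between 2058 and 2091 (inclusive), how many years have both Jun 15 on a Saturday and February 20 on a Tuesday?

1

Check each year's weekday for Jun 15 and February 20:
  2058: Sat/Wed  2059: Sun/Thu  2060: Tue/Fri  2061: Wed/Sun  2062: Thu/Mon  2063: Fri/Tue  2064: Sun/Wed  2065: Mon/Fri  2066: Tue/Sat  2067: Wed/Sun  2068: Fri/Mon  2069: Sat/Wed  2070: Sun/Thu  2071: Mon/Fri  …(6 more)…  2078: Wed/Sun  2079: Thu/Mon  2080: Sat/Tue ✓  2081: Sun/Thu  2082: Mon/Fri  2083: Tue/Sat  2084: Thu/Sun  2085: Fri/Tue  2086: Sat/Wed  2087: Sun/Thu  2088: Tue/Fri  2089: Wed/Sun  2090: Thu/Mon  2091: Fri/Tue
Both conditions hold in: 2080 — 1.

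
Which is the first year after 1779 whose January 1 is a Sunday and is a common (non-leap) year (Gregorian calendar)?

Jan 1 advances by 2 weekdays after a leap year and by 1 after a common year.
1779: Jan 1 is Friday.
1780: Saturday (leap)
1781: Monday
1782: Tuesday
1783: Wednesday
1784: Thursday (leap)
1785: Saturday
1786: Sunday
1786 begins on a Sunday and is a common year.

1786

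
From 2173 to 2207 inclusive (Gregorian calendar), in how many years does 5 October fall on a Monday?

5

Track 5 October's weekday year by year (advancing +1, or +2 across a Feb 29):
  2173: Tue  2174: Wed (+1)  2175: Thu (+1)  2176: Sat (+2)  2177: Sun (+1)
  2178: Mon (+1) ✓  2179: Tue (+1)  2180: Thu (+2)  2181: Fri (+1)  2182: Sat (+1)
  2183: Sun (+1)  2184: Tue (+2)  2185: Wed (+1)  2186: Thu (+1)  … (7 more years) …
  2194: Sun (+1)  2195: Mon (+1) ✓  2196: Wed (+2)  2197: Thu (+1)  2198: Fri (+1)
  2199: Sat (+1)  2200: Sun (+1)  2201: Mon (+1) ✓  2202: Tue (+1)  2203: Wed (+1)
  2204: Fri (+2)  2205: Sat (+1)  2206: Sun (+1)  2207: Mon (+1) ✓
Monday years: 2178, 2189, 2195, 2201, 2207 — 5 in total.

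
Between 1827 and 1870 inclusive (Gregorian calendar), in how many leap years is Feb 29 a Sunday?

1

Leap years in 1827–1870: 11 of them.
Feb 29 weekday advances by 5 (mod 7) from one leap year to the next four years later (or differs when a century non-leap intervenes).
Leap-day weekdays: 1828:Fri 1832:Wed 1836:Mon 1840:Sat 1844:Thu 1848:Tue 1852:Sun✓ 1856:Fri 1860:Wed 1864:Mon 1868:Sat
Sunday: 1852 → 1.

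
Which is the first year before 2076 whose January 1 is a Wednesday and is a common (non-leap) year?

2070

Jan 1 advances by 2 weekdays after a leap year and by 1 after a common year.
2076: Jan 1 is Wednesday (leap).
2075: Tuesday
2074: Monday
2073: Sunday
2072: Friday (leap)
2071: Thursday
2070: Wednesday
2070 begins on a Wednesday and is a common year.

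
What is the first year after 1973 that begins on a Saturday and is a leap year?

2000

Jan 1 advances by 2 weekdays after a leap year and by 1 after a common year.
1973: Jan 1 is Monday.
1974: Tuesday
1975: Wednesday
1976: Thursday (leap)
1977: Saturday
1978: Sunday
1979: Monday
1980: Tuesday (leap)
1981: Thursday
1982: Friday
1983: Saturday
1984: Sunday (leap)
1985: Tuesday
1986: Wednesday
1987: Thursday
1988: Friday (leap)
1989: Sunday
1990: Monday
1991: Tuesday
1992: Wednesday (leap)
1993: Friday
1994: Saturday
1995: Sunday
1996: Monday (leap)
1997: Wednesday
1998: Thursday
1999: Friday
2000: Saturday (leap)
2000 begins on a Saturday and is a leap year.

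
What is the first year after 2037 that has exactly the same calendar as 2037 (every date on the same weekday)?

2043

Two years share a calendar iff Jan 1 falls on the same weekday and both are leap or both are common. 2037: Jan 1 is Thursday, common year.
2038: Jan 1 Friday, common
2039: Jan 1 Saturday, common
2040: Jan 1 Sunday, leap
2041: Jan 1 Tuesday, common
2042: Jan 1 Wednesday, common
2043: Jan 1 Thursday, common
2043 matches on both conditions.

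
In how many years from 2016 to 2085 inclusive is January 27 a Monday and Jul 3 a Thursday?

Check each year's weekday for January 27 and Jul 3:
  2016: Wed/Sun  2017: Fri/Mon  2018: Sat/Tue  2019: Sun/Wed  2020: Mon/Fri  2021: Wed/Sat  2022: Thu/Sun  2023: Fri/Mon  2024: Sat/Wed  2025: Mon/Thu ✓  2026: Tue/Fri  2027: Wed/Sat  2028: Thu/Mon  2029: Sat/Tue  …(42 more)…  2072: Wed/Sun  2073: Fri/Mon  2074: Sat/Tue  2075: Sun/Wed  2076: Mon/Fri  2077: Wed/Sat  2078: Thu/Sun  2079: Fri/Mon  2080: Sat/Wed  2081: Mon/Thu ✓  2082: Tue/Fri  2083: Wed/Sat  2084: Thu/Mon  2085: Sat/Tue
Both conditions hold in: 2025, 2031, 2042, 2053, 2059, 2070, 2081 — 7.

7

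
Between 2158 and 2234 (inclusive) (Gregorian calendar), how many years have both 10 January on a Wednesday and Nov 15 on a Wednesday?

Check each year's weekday for 10 January and Nov 15:
  2158: Tue/Wed  2159: Wed/Thu  2160: Thu/Sat  2161: Sat/Sun  2162: Sun/Mon  2163: Mon/Tue  2164: Tue/Thu  2165: Thu/Fri  2166: Fri/Sat  2167: Sat/Sun  2168: Sun/Tue  2169: Tue/Wed  2170: Wed/Thu  2171: Thu/Fri  …(49 more)…  2221: Wed/Thu  2222: Thu/Fri  2223: Fri/Sat  2224: Sat/Mon  2225: Mon/Tue  2226: Tue/Wed  2227: Wed/Thu  2228: Thu/Sat  2229: Sat/Sun  2230: Sun/Mon  2231: Mon/Tue  2232: Tue/Thu  2233: Thu/Fri  2234: Fri/Sat
Both conditions hold in: no year — 0.

0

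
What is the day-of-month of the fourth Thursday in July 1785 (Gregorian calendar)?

July 1, 1785 is a Friday, so the first Thursday is the 7th.
The fourth Thursday is 7 + 21 = 28.

28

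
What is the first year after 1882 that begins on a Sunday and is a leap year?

1888

Jan 1 advances by 2 weekdays after a leap year and by 1 after a common year.
1882: Jan 1 is Sunday.
1883: Monday
1884: Tuesday (leap)
1885: Thursday
1886: Friday
1887: Saturday
1888: Sunday (leap)
1888 begins on a Sunday and is a leap year.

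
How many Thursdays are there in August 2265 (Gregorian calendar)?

August 2265 has 31 days and begins on Tuesday.
The first Thursday is August 3.
Thursdays fall on 3, 10, 17, 24, 31 — that's 5.

5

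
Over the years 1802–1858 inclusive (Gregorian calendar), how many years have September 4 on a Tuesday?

8

Track September 4's weekday year by year (advancing +1, or +2 across a Feb 29):
  1802: Sat  1803: Sun (+1)  1804: Tue (+2) ✓  1805: Wed (+1)  1806: Thu (+1)
  1807: Fri (+1)  1808: Sun (+2)  1809: Mon (+1)  1810: Tue (+1) ✓  1811: Wed (+1)
  1812: Fri (+2)  1813: Sat (+1)  1814: Sun (+1)  1815: Mon (+1)  … (29 more years) …
  1845: Thu (+1)  1846: Fri (+1)  1847: Sat (+1)  1848: Mon (+2)  1849: Tue (+1) ✓
  1850: Wed (+1)  1851: Thu (+1)  1852: Sat (+2)  1853: Sun (+1)  1854: Mon (+1)
  1855: Tue (+1) ✓  1856: Thu (+2)  1857: Fri (+1)  1858: Sat (+1)
Tuesday years: 1804, 1810, 1821, 1827, 1832, 1838, 1849, 1855 — 8 in total.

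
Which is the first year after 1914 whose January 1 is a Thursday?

1920

Jan 1 advances by 2 weekdays after a leap year and by 1 after a common year.
1914: Jan 1 is Thursday.
1915: Friday
1916: Saturday (leap)
1917: Monday
1918: Tuesday
1919: Wednesday
1920: Thursday (leap)
1920 begins on a Thursday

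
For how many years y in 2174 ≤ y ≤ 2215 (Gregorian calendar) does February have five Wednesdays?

February has 28 days (29 in leap years); it has five Wednesdays when Wednesday falls among the first (month-length − 28) days — i.e. when February 1 is Wednesday in a leap year (never in a common year).
February 1 by year: 2174:Tue 2175:Wed 2176:Thu 2177:Sat 2178:Sun 2179:Mon 2180:Tue 2181:Thu 2182:Fri 2183:Sat 2184:Sun 2185:Tue 2186:Wed 2187:Thu 2188:Fri …(12 more)… 2201:Sun 2202:Mon 2203:Tue 2204:Wed✓ 2205:Fri 2206:Sat 2207:Sun 2208:Mon 2209:Wed 2210:Thu 2211:Fri 2212:Sat 2213:Mon 2214:Tue 2215:Wed
Years with five Wednesdays: 2192, 2204 → 2.

2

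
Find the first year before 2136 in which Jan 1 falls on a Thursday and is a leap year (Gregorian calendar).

Jan 1 advances by 2 weekdays after a leap year and by 1 after a common year.
2136: Jan 1 is Sunday (leap).
2135: Saturday
2134: Friday
2133: Thursday
2132: Tuesday (leap)
2131: Monday
2130: Sunday
2129: Saturday
2128: Thursday (leap)
2128 begins on a Thursday and is a leap year.

2128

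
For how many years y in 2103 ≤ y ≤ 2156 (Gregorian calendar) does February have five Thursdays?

2

February has 28 days (29 in leap years); it has five Thursdays when Thursday falls among the first (month-length − 28) days — i.e. when February 1 is Thursday in a leap year (never in a common year).
February 1 by year: 2103:Thu 2104:Fri 2105:Sun 2106:Mon 2107:Tue 2108:Wed 2109:Fri 2110:Sat 2111:Sun 2112:Mon 2113:Wed 2114:Thu 2115:Fri 2116:Sat 2117:Mon …(24 more)… 2142:Thu 2143:Fri 2144:Sat 2145:Mon 2146:Tue 2147:Wed 2148:Thu✓ 2149:Sat 2150:Sun 2151:Mon 2152:Tue 2153:Thu 2154:Fri 2155:Sat 2156:Sun
Years with five Thursdays: 2120, 2148 → 2.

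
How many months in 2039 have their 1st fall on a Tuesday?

Check the 1st of each month of 2039: Jan 1: Sat, Feb 1: Tue, Mar 1: Tue, Apr 1: Fri, May 1: Sun, Jun 1: Wed, Jul 1: Fri, Aug 1: Mon, Sep 1: Thu, Oct 1: Sat, Nov 1: Tue, Dec 1: Thu.
Tuesday occurs in February, March, November — 3 months.

3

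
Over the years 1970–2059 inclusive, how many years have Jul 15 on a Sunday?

Track Jul 15's weekday year by year (advancing +1, or +2 across a Feb 29):
  1970: Wed  1971: Thu (+1)  1972: Sat (+2)  1973: Sun (+1) ✓  1974: Mon (+1)
  1975: Tue (+1)  1976: Thu (+2)  1977: Fri (+1)  1978: Sat (+1)  1979: Sun (+1) ✓
  1980: Tue (+2)  1981: Wed (+1)  1982: Thu (+1)  1983: Fri (+1)  … (62 more years) …
  2046: Sun (+1) ✓  2047: Mon (+1)  2048: Wed (+2)  2049: Thu (+1)  2050: Fri (+1)
  2051: Sat (+1)  2052: Mon (+2)  2053: Tue (+1)  2054: Wed (+1)  2055: Thu (+1)
  2056: Sat (+2)  2057: Sun (+1) ✓  2058: Mon (+1)  2059: Tue (+1)
Sunday years: 1973, 1979, 1984, 1990, 2001, 2007, 2012, 2018, 2029, 2035, 2040, 2046, 2057 — 13 in total.

13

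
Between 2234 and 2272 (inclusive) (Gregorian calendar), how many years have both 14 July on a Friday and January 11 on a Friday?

0

Check each year's weekday for 14 July and January 11:
  2234: Mon/Sat  2235: Tue/Sun  2236: Thu/Mon  2237: Fri/Wed  2238: Sat/Thu  2239: Sun/Fri  2240: Tue/Sat  2241: Wed/Mon  2242: Thu/Tue  2243: Fri/Wed  2244: Sun/Thu  2245: Mon/Sat  2246: Tue/Sun  2247: Wed/Mon  …(11 more)…  2259: Thu/Tue  2260: Sat/Wed  2261: Sun/Fri  2262: Mon/Sat  2263: Tue/Sun  2264: Thu/Mon  2265: Fri/Wed  2266: Sat/Thu  2267: Sun/Fri  2268: Tue/Sat  2269: Wed/Mon  2270: Thu/Tue  2271: Fri/Wed  2272: Sun/Thu
Both conditions hold in: no year — 0.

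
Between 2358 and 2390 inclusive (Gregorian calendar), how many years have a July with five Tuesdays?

July has 31 days; it has five Tuesdays when Tuesday falls among the first (month-length − 28) days — i.e. when July 1 is one of Tuesday/Monday/Sunday.
July 1 by year: 2358:Tue✓ 2359:Wed 2360:Fri 2361:Sat 2362:Sun✓ 2363:Mon✓ 2364:Wed 2365:Thu 2366:Fri 2367:Sat 2368:Mon✓ 2369:Tue✓ 2370:Wed 2371:Thu 2372:Sat …(3 more)… 2376:Thu 2377:Fri 2378:Sat 2379:Sun✓ 2380:Tue✓ 2381:Wed 2382:Thu 2383:Fri 2384:Sun✓ 2385:Mon✓ 2386:Tue✓ 2387:Wed 2388:Fri 2389:Sat 2390:Sun✓
Years with five Tuesdays: 2358, 2362, 2363, 2368, 2369, 2373, 2374, 2375, 2379, 2380, 2384, 2385, 2386, 2390 → 14.

14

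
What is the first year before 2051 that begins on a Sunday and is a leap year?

Jan 1 advances by 2 weekdays after a leap year and by 1 after a common year.
2051: Jan 1 is Sunday.
2050: Saturday
2049: Friday
2048: Wednesday (leap)
2047: Tuesday
2046: Monday
2045: Sunday
2044: Friday (leap)
2043: Thursday
2042: Wednesday
2041: Tuesday
2040: Sunday (leap)
2040 begins on a Sunday and is a leap year.

2040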